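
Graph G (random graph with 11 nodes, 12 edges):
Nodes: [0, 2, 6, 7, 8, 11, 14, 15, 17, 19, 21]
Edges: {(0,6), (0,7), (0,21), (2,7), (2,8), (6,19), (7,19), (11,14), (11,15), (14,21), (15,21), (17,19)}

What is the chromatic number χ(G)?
Clique number ω(G) = 2 (lower bound: χ ≥ ω).
The graph is bipartite (no odd cycle), so 2 colors suffice: χ(G) = 2.
A valid 2-coloring: color 1: [0, 2, 14, 15, 19]; color 2: [6, 7, 8, 11, 17, 21].

χ(G) = 2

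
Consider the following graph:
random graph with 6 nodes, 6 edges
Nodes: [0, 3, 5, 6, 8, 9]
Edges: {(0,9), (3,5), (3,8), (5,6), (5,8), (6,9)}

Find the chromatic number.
χ(G) = 3

Clique number ω(G) = 3 (lower bound: χ ≥ ω).
The clique on [3, 5, 8] has size 3, forcing χ ≥ 3, and the coloring below uses 3 colors, so χ(G) = 3.
A valid 3-coloring: color 1: [5, 9]; color 2: [0, 6, 8]; color 3: [3].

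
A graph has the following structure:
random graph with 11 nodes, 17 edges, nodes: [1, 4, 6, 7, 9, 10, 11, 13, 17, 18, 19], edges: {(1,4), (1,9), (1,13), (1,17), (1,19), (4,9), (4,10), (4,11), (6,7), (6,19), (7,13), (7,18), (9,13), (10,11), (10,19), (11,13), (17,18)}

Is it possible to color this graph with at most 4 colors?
Yes, G is 4-colorable

A valid 4-coloring: color 1: [1, 7, 11]; color 2: [4, 13, 17, 19]; color 3: [6, 9, 10, 18].
(χ(G) = 3 ≤ 4.)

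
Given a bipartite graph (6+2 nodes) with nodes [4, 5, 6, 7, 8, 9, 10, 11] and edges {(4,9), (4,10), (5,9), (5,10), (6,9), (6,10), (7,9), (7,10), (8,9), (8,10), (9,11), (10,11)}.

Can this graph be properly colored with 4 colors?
Yes, G is 4-colorable

A valid 4-coloring: color 1: [9, 10]; color 2: [4, 5, 6, 7, 8, 11].
(χ(G) = 2 ≤ 4.)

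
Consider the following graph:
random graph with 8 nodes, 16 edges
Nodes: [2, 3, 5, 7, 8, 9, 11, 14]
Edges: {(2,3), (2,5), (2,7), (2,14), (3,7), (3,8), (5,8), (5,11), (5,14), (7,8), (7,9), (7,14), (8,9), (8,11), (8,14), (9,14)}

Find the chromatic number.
χ(G) = 4

Clique number ω(G) = 4 (lower bound: χ ≥ ω).
The clique on [7, 8, 9, 14] has size 4, forcing χ ≥ 4, and the coloring below uses 4 colors, so χ(G) = 4.
A valid 4-coloring: color 1: [2, 8]; color 2: [5, 7]; color 3: [3, 11, 14]; color 4: [9].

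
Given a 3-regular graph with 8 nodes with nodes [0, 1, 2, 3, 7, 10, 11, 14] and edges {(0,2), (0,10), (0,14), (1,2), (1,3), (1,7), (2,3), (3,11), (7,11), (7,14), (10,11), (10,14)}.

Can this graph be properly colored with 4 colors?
A valid 4-coloring: color 1: [1, 11, 14]; color 2: [2, 7, 10]; color 3: [0, 3].
(χ(G) = 3 ≤ 4.)

Yes, G is 4-colorable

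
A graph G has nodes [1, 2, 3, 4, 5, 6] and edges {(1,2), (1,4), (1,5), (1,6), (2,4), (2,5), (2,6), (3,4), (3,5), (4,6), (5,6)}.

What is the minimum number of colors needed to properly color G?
Clique number ω(G) = 4 (lower bound: χ ≥ ω).
The clique on [1, 2, 4, 6] has size 4, forcing χ ≥ 4, and the coloring below uses 4 colors, so χ(G) = 4.
A valid 4-coloring: color 1: [3, 6]; color 2: [4, 5]; color 3: [2]; color 4: [1].

χ(G) = 4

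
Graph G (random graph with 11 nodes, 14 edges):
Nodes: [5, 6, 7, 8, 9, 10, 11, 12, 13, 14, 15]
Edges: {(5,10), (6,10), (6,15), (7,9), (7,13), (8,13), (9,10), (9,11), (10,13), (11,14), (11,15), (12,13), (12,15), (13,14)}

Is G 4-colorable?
Yes, G is 4-colorable

A valid 4-coloring: color 1: [5, 9, 13, 15]; color 2: [7, 8, 10, 11, 12]; color 3: [6, 14].
(χ(G) = 3 ≤ 4.)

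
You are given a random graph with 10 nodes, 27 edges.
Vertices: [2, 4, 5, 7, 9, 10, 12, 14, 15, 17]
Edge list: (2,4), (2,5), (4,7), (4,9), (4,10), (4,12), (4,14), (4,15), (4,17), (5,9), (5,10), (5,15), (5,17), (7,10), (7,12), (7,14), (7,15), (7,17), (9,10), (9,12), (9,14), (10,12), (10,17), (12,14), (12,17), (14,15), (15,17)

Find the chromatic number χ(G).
χ(G) = 5

Clique number ω(G) = 5 (lower bound: χ ≥ ω).
The clique on [4, 7, 10, 12, 17] has size 5, forcing χ ≥ 5, and the coloring below uses 5 colors, so χ(G) = 5.
A valid 5-coloring: color 1: [4, 5]; color 2: [2, 7, 9]; color 3: [10, 14]; color 4: [12, 15]; color 5: [17].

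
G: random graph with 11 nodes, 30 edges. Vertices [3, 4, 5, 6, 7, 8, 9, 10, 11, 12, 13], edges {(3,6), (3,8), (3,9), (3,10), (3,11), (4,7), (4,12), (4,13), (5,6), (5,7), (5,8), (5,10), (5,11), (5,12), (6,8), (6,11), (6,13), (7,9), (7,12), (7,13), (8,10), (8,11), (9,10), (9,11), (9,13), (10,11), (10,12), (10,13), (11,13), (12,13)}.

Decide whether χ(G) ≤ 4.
Yes, G is 4-colorable

A valid 4-coloring: color 1: [7, 11]; color 2: [3, 5, 13]; color 3: [4, 6, 10]; color 4: [8, 9, 12].
(χ(G) = 4 ≤ 4.)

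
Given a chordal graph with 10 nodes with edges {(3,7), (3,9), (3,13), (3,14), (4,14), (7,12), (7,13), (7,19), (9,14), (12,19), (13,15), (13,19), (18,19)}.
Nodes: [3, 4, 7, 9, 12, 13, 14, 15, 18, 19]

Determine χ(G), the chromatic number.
χ(G) = 3

Clique number ω(G) = 3 (lower bound: χ ≥ ω).
The clique on [3, 9, 14] has size 3, forcing χ ≥ 3, and the coloring below uses 3 colors, so χ(G) = 3.
A valid 3-coloring: color 1: [12, 13, 14, 18]; color 2: [4, 7, 9, 15]; color 3: [3, 19].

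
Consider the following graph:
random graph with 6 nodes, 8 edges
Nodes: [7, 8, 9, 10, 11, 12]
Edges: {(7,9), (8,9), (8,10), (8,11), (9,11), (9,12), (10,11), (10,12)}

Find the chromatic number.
Clique number ω(G) = 3 (lower bound: χ ≥ ω).
The clique on [8, 9, 11] has size 3, forcing χ ≥ 3, and the coloring below uses 3 colors, so χ(G) = 3.
A valid 3-coloring: color 1: [9, 10]; color 2: [7, 11, 12]; color 3: [8].

χ(G) = 3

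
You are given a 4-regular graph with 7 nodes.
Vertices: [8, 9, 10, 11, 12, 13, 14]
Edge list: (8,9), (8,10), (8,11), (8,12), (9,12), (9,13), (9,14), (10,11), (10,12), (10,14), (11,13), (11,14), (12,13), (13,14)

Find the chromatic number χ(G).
χ(G) = 4

Clique number ω(G) = 3 (lower bound: χ ≥ ω).
Suppose a proper 3-coloring c exists. The clique [8, 9, 12] takes 3 distinct colors; by symmetry let c(8) = 1, c(9) = 2, c(12) = 3.
- Vertex 10: neighbors [8, 12] already have colors [1, 3] ⇒ c(10) = 2.
- Vertex 11: neighbors [8, 10] already have colors [1, 2] ⇒ c(11) = 3.
- Vertex 13: neighbors [9, 11] already have colors [2, 3] ⇒ c(13) = 1.
- Vertex 14: neighbors [13, 9, 11] already have colors [1, 2, 3] — all 3 colors blocked. Contradiction.
The forced assignments end in a contradiction, so G has no proper 3-coloring (χ ≥ 4).
The coloring below uses 4 colors, so χ(G) = 4.
A valid 4-coloring: color 1: [8, 14]; color 2: [11, 12]; color 3: [10, 13]; color 4: [9].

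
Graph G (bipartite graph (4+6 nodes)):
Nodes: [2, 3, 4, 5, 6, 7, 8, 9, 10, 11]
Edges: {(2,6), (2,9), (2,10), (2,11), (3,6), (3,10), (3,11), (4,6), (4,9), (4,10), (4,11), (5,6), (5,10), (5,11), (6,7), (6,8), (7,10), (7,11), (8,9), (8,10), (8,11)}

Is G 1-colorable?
No, G is not 1-colorable

Edge (8,9) forces its endpoints to differ, so 1 color is not enough.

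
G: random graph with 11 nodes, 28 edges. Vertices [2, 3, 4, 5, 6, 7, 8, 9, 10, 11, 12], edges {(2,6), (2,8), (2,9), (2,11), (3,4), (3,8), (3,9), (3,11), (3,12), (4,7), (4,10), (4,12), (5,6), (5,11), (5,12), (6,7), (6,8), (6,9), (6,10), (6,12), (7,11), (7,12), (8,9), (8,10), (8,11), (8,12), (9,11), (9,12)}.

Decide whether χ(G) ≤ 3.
No, G is not 3-colorable

The clique on vertices [2, 8, 9, 11] has size 4 > 3, so it alone needs 4 colors.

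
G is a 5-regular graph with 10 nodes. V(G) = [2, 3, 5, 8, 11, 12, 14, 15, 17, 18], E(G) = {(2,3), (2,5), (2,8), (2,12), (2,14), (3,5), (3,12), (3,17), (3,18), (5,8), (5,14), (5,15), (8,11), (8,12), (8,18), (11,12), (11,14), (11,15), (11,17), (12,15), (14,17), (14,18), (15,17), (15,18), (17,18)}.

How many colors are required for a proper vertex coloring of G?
χ(G) = 3

Clique number ω(G) = 3 (lower bound: χ ≥ ω).
The clique on [2, 8, 12] has size 3, forcing χ ≥ 3, and the coloring below uses 3 colors, so χ(G) = 3.
A valid 3-coloring: color 1: [5, 12, 17]; color 2: [2, 11, 18]; color 3: [3, 8, 14, 15].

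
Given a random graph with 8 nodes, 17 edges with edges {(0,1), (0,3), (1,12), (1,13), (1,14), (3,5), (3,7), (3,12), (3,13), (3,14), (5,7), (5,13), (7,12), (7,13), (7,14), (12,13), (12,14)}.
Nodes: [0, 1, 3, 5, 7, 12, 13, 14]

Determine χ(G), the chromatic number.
Clique number ω(G) = 4 (lower bound: χ ≥ ω).
The clique on [3, 7, 12, 13] has size 4, forcing χ ≥ 4, and the coloring below uses 4 colors, so χ(G) = 4.
A valid 4-coloring: color 1: [1, 3]; color 2: [0, 5, 12]; color 3: [13, 14]; color 4: [7].

χ(G) = 4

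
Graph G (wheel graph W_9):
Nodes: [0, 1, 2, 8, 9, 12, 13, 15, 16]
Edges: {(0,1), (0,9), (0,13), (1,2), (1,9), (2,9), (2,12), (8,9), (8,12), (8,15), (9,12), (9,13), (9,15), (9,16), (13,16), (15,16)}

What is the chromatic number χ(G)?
Clique number ω(G) = 3 (lower bound: χ ≥ ω).
The clique on [0, 1, 9] has size 3, forcing χ ≥ 3, and the coloring below uses 3 colors, so χ(G) = 3.
A valid 3-coloring: color 1: [9]; color 2: [1, 12, 13, 15]; color 3: [0, 2, 8, 16].

χ(G) = 3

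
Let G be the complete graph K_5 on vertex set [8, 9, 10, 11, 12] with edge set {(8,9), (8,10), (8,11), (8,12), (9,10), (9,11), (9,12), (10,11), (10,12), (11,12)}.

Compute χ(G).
Clique number ω(G) = 5 (lower bound: χ ≥ ω).
The clique on [8, 9, 10, 11, 12] has size 5, forcing χ ≥ 5, and the coloring below uses 5 colors, so χ(G) = 5.
A valid 5-coloring: color 1: [10]; color 2: [12]; color 3: [8]; color 4: [11]; color 5: [9].

χ(G) = 5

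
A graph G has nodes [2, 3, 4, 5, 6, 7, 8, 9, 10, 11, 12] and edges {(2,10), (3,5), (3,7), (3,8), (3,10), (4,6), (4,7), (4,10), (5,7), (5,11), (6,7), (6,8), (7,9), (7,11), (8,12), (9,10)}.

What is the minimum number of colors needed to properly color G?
Clique number ω(G) = 3 (lower bound: χ ≥ ω).
The clique on [4, 6, 7] has size 3, forcing χ ≥ 3, and the coloring below uses 3 colors, so χ(G) = 3.
A valid 3-coloring: color 1: [7, 8, 10]; color 2: [2, 3, 6, 9, 11, 12]; color 3: [4, 5].

χ(G) = 3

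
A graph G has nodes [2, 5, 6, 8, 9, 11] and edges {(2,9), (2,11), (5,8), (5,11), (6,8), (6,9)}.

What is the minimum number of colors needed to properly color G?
Clique number ω(G) = 2 (lower bound: χ ≥ ω).
The graph is bipartite (no odd cycle), so 2 colors suffice: χ(G) = 2.
A valid 2-coloring: color 1: [8, 9, 11]; color 2: [2, 5, 6].

χ(G) = 2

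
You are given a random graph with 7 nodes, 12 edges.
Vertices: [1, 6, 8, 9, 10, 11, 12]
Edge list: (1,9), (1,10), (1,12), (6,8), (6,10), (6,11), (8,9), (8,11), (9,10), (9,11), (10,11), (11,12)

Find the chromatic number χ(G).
Clique number ω(G) = 3 (lower bound: χ ≥ ω).
The clique on [1, 9, 10] has size 3, forcing χ ≥ 3, and the coloring below uses 3 colors, so χ(G) = 3.
A valid 3-coloring: color 1: [1, 11]; color 2: [8, 10, 12]; color 3: [6, 9].

χ(G) = 3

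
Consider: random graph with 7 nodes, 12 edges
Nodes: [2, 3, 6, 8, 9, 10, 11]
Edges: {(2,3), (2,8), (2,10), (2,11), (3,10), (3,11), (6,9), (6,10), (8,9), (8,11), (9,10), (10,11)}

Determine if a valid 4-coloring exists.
Yes, G is 4-colorable

A valid 4-coloring: color 1: [8, 10]; color 2: [6, 11]; color 3: [2, 9]; color 4: [3].
(χ(G) = 4 ≤ 4.)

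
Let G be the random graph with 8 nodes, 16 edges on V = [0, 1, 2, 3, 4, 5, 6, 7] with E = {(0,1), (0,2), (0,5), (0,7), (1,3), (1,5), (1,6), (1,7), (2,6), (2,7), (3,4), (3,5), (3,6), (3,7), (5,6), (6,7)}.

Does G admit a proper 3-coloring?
No, G is not 3-colorable

The clique on vertices [1, 3, 5, 6] has size 4 > 3, so it alone needs 4 colors.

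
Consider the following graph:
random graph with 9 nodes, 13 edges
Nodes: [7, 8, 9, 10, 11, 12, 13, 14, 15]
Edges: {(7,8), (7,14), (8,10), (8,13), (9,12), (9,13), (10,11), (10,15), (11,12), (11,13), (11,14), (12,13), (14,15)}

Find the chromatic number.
χ(G) = 3

Clique number ω(G) = 3 (lower bound: χ ≥ ω).
The clique on [9, 12, 13] has size 3, forcing χ ≥ 3, and the coloring below uses 3 colors, so χ(G) = 3.
A valid 3-coloring: color 1: [8, 9, 11, 15]; color 2: [10, 13, 14]; color 3: [7, 12].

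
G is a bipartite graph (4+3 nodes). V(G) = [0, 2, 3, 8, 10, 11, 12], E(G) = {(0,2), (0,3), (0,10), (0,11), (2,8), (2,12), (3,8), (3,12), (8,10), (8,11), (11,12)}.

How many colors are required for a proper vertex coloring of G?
Clique number ω(G) = 2 (lower bound: χ ≥ ω).
The graph is bipartite (no odd cycle), so 2 colors suffice: χ(G) = 2.
A valid 2-coloring: color 1: [0, 8, 12]; color 2: [2, 3, 10, 11].

χ(G) = 2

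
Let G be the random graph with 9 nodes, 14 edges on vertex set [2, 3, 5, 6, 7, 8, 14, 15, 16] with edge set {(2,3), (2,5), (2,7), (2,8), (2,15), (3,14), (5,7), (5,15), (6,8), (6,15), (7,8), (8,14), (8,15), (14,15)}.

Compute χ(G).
χ(G) = 3

Clique number ω(G) = 3 (lower bound: χ ≥ ω).
The clique on [2, 7, 8] has size 3, forcing χ ≥ 3, and the coloring below uses 3 colors, so χ(G) = 3.
A valid 3-coloring: color 1: [3, 5, 8, 16]; color 2: [7, 15]; color 3: [2, 6, 14].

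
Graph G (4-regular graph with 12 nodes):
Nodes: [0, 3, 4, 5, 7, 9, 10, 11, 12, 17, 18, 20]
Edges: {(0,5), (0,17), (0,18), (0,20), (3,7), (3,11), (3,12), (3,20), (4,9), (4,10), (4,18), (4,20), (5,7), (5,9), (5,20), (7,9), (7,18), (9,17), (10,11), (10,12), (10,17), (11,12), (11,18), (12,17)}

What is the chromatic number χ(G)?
Clique number ω(G) = 3 (lower bound: χ ≥ ω).
Suppose a proper 3-coloring c exists. The clique [0, 5, 20] takes 3 distinct colors; by symmetry let c(0) = 1, c(5) = 2, c(20) = 3.
- Vertex 3: neighbors [20] already have colors [3]; try each remaining color.
- Case c(3) = 1:
  - Vertex 7: neighbors [3, 5] already have colors [1, 2] ⇒ c(7) = 3.
  - Vertex 9: neighbors [5, 7] already have colors [2, 3] ⇒ c(9) = 1.
  - Vertex 4: neighbors [9, 20] already have colors [1, 3] ⇒ c(4) = 2.
  - Vertex 18: neighbors [0, 4, 7] already have colors [1, 2, 3] — all 3 colors blocked. Contradiction.
- Case c(3) = 2:
  - Vertex 4: neighbors [20] already have colors [3]; try each remaining color.
  - Case c(4) = 1:
    - Vertex 9: neighbors [4, 5] already have colors [1, 2] ⇒ c(9) = 3.
    - Vertex 17: neighbors [0, 9] already have colors [1, 3] ⇒ c(17) = 2.
    - Vertex 10: neighbors [4, 17] already have colors [1, 2] ⇒ c(10) = 3.
    - Vertex 11: neighbors [3, 10] already have colors [2, 3] ⇒ c(11) = 1.
    - Vertex 12: neighbors [11, 3, 10] already have colors [1, 2, 3] — all 3 colors blocked. Contradiction.
  - Case c(4) = 2:
    - Vertex 18: neighbors [0, 4] already have colors [1, 2] ⇒ c(18) = 3.
    - Vertex 11: neighbors [3, 18] already have colors [2, 3] ⇒ c(11) = 1.
    - Vertex 10: neighbors [11, 4] already have colors [1, 2] ⇒ c(10) = 3.
    - Vertex 12: neighbors [11, 3, 10] already have colors [1, 2, 3] — all 3 colors blocked. Contradiction.
Every case ends in a contradiction, so G has no proper 3-coloring (χ ≥ 4).
The coloring below uses 4 colors, so χ(G) = 4.
A valid 4-coloring: color 1: [4, 7, 11, 17]; color 2: [0, 3, 9, 10]; color 3: [12, 18, 20]; color 4: [5].

χ(G) = 4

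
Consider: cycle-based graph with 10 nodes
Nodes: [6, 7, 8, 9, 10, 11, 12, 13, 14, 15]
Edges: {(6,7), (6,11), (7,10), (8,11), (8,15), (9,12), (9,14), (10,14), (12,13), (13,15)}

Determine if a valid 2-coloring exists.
Yes, G is 2-colorable

A valid 2-coloring: color 1: [6, 8, 9, 10, 13]; color 2: [7, 11, 12, 14, 15].
(χ(G) = 2 ≤ 2.)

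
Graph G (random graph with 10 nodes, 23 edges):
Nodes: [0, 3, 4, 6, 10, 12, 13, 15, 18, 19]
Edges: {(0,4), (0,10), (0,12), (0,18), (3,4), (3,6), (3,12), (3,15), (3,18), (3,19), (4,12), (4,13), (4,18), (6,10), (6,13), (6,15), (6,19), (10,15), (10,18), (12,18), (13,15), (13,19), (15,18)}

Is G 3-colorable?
The clique on vertices [0, 4, 12, 18] has size 4 > 3, so it alone needs 4 colors.

No, G is not 3-colorable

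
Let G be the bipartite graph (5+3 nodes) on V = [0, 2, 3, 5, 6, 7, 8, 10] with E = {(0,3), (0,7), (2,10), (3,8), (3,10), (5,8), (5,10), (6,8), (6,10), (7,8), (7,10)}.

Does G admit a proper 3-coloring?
A valid 3-coloring: color 1: [0, 8, 10]; color 2: [2, 3, 5, 6, 7].
(χ(G) = 2 ≤ 3.)

Yes, G is 3-colorable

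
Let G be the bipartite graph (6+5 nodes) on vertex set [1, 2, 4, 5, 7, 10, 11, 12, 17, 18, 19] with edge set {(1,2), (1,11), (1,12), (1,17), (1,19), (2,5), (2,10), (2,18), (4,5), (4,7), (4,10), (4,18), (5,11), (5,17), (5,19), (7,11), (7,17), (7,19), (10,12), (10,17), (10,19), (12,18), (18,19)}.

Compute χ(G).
Clique number ω(G) = 2 (lower bound: χ ≥ ω).
The graph is bipartite (no odd cycle), so 2 colors suffice: χ(G) = 2.
A valid 2-coloring: color 1: [2, 4, 11, 12, 17, 19]; color 2: [1, 5, 7, 10, 18].

χ(G) = 2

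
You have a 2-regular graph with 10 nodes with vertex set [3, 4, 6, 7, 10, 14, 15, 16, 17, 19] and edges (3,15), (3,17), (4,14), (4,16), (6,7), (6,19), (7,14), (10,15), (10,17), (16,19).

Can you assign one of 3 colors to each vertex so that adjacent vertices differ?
A valid 3-coloring: color 1: [3, 6, 10, 14, 16]; color 2: [4, 7, 15, 17, 19].
(χ(G) = 2 ≤ 3.)

Yes, G is 3-colorable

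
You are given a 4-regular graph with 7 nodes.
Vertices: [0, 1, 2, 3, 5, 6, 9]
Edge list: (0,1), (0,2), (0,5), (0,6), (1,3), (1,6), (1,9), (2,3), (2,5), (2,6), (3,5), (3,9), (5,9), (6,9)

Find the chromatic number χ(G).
χ(G) = 4

Clique number ω(G) = 3 (lower bound: χ ≥ ω).
Suppose a proper 3-coloring c exists. The clique [0, 1, 6] takes 3 distinct colors; by symmetry let c(0) = 1, c(1) = 2, c(6) = 3.
- Vertex 2: neighbors [0, 6] already have colors [1, 3] ⇒ c(2) = 2.
- Vertex 5: neighbors [0, 2] already have colors [1, 2] ⇒ c(5) = 3.
- Vertex 3: neighbors [1, 5] already have colors [2, 3] ⇒ c(3) = 1.
- Vertex 9: neighbors [3, 1, 5] already have colors [1, 2, 3] — all 3 colors blocked. Contradiction.
The forced assignments end in a contradiction, so G has no proper 3-coloring (χ ≥ 4).
The coloring below uses 4 colors, so χ(G) = 4.
A valid 4-coloring: color 1: [5, 6]; color 2: [0, 3]; color 3: [1, 2]; color 4: [9].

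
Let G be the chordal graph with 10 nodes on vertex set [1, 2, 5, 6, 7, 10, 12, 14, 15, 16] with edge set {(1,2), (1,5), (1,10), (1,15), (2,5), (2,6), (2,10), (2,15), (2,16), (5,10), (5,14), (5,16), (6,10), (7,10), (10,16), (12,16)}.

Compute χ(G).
Clique number ω(G) = 4 (lower bound: χ ≥ ω).
The clique on [2, 5, 10, 16] has size 4, forcing χ ≥ 4, and the coloring below uses 4 colors, so χ(G) = 4.
A valid 4-coloring: color 1: [2, 7, 12, 14]; color 2: [10, 15]; color 3: [5, 6]; color 4: [1, 16].

χ(G) = 4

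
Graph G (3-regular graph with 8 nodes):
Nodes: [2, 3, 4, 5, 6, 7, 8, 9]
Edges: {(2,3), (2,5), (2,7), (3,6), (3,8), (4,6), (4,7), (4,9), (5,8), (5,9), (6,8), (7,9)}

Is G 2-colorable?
The clique on vertices [4, 7, 9] has size 3 > 2, so it alone needs 3 colors.

No, G is not 2-colorable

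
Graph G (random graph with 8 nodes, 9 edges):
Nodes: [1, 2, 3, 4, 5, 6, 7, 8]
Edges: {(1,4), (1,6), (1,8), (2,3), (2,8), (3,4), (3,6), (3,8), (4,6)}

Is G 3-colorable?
Yes, G is 3-colorable

A valid 3-coloring: color 1: [1, 3, 5, 7]; color 2: [6, 8]; color 3: [2, 4].
(χ(G) = 3 ≤ 3.)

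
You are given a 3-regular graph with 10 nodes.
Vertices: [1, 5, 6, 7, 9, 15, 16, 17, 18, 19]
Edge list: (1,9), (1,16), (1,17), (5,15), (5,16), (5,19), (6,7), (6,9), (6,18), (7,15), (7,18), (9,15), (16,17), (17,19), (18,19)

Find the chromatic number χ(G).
Clique number ω(G) = 3 (lower bound: χ ≥ ω).
The clique on [1, 16, 17] has size 3, forcing χ ≥ 3, and the coloring below uses 3 colors, so χ(G) = 3.
A valid 3-coloring: color 1: [5, 7, 9, 17]; color 2: [1, 15, 18]; color 3: [6, 16, 19].

χ(G) = 3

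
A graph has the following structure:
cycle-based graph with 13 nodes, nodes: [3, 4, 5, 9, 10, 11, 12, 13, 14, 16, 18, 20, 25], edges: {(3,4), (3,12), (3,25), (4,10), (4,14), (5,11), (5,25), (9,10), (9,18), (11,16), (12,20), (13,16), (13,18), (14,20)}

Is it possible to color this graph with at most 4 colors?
A valid 4-coloring: color 1: [3, 5, 10, 16, 18, 20]; color 2: [4, 9, 11, 12, 13, 25]; color 3: [14].
(χ(G) = 3 ≤ 4.)

Yes, G is 4-colorable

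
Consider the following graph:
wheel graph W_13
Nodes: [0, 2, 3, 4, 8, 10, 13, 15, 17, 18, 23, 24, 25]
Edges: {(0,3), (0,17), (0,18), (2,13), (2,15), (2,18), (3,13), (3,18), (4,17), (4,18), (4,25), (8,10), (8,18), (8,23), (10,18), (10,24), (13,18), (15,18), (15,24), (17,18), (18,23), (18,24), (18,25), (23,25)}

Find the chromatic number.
Clique number ω(G) = 3 (lower bound: χ ≥ ω).
The clique on [0, 17, 18] has size 3, forcing χ ≥ 3, and the coloring below uses 3 colors, so χ(G) = 3.
A valid 3-coloring: color 1: [18]; color 2: [0, 4, 10, 13, 15, 23]; color 3: [2, 3, 8, 17, 24, 25].

χ(G) = 3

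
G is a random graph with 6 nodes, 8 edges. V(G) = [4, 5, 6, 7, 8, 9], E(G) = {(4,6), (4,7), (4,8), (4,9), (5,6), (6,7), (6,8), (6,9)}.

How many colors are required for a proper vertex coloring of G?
χ(G) = 3

Clique number ω(G) = 3 (lower bound: χ ≥ ω).
The clique on [4, 6, 8] has size 3, forcing χ ≥ 3, and the coloring below uses 3 colors, so χ(G) = 3.
A valid 3-coloring: color 1: [6]; color 2: [4, 5]; color 3: [7, 8, 9].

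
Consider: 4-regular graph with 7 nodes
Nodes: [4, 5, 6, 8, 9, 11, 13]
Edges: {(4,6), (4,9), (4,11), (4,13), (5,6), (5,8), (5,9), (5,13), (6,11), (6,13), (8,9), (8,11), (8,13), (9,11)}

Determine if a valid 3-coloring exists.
No, G is not 3-colorable

Suppose a proper 3-coloring c exists. The clique [4, 6, 11] takes 3 distinct colors; by symmetry let c(4) = 1, c(6) = 2, c(11) = 3.
- Vertex 9: neighbors [4, 11] already have colors [1, 3] ⇒ c(9) = 2.
- Vertex 8: neighbors [9, 11] already have colors [2, 3] ⇒ c(8) = 1.
- Vertex 5: neighbors [8, 6] already have colors [1, 2] ⇒ c(5) = 3.
- Vertex 13: neighbors [4, 6, 5] already have colors [1, 2, 3] — all 3 colors blocked. Contradiction.
The forced assignments end in a contradiction, so G has no proper 3-coloring (χ ≥ 4).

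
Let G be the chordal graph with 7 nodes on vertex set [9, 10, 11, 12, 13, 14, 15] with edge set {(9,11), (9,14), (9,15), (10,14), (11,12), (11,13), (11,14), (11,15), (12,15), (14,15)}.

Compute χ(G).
Clique number ω(G) = 4 (lower bound: χ ≥ ω).
The clique on [9, 11, 14, 15] has size 4, forcing χ ≥ 4, and the coloring below uses 4 colors, so χ(G) = 4.
A valid 4-coloring: color 1: [10, 11]; color 2: [12, 13, 14]; color 3: [15]; color 4: [9].

χ(G) = 4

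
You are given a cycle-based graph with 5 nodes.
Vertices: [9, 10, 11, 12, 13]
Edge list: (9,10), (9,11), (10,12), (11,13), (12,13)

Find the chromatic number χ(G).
χ(G) = 3

Clique number ω(G) = 2 (lower bound: χ ≥ ω).
Odd cycle [9, 11, 13, 12, 10] needs 3 colors (χ ≥ 3).
The coloring below uses 3 colors, so χ(G) = 3.
A valid 3-coloring: color 1: [9, 12]; color 2: [10, 11]; color 3: [13].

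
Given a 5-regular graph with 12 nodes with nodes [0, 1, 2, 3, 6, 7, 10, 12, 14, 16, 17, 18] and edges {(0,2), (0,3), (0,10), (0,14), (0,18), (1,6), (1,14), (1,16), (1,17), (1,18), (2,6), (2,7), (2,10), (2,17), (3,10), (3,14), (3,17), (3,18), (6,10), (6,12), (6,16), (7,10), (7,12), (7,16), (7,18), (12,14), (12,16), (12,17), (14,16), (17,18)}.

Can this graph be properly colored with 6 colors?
A valid 6-coloring: color 1: [1, 2, 3, 12]; color 2: [10, 16, 18]; color 3: [6, 7, 14, 17]; color 4: [0].
(χ(G) = 4 ≤ 6.)

Yes, G is 6-colorable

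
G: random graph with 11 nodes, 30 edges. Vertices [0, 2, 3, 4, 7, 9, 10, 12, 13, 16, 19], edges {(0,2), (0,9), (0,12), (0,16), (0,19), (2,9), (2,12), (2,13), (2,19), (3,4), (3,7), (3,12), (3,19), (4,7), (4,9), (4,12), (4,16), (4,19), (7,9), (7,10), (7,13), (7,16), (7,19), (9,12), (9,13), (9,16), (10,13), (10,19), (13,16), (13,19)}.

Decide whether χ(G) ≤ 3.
No, G is not 3-colorable

The clique on vertices [0, 2, 9, 12] has size 4 > 3, so it alone needs 4 colors.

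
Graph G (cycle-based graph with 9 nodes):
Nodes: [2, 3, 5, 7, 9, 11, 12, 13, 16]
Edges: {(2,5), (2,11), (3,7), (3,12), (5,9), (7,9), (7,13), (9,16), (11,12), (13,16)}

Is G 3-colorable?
Yes, G is 3-colorable

A valid 3-coloring: color 1: [2, 3, 9, 13]; color 2: [5, 7, 11, 16]; color 3: [12].
(χ(G) = 3 ≤ 3.)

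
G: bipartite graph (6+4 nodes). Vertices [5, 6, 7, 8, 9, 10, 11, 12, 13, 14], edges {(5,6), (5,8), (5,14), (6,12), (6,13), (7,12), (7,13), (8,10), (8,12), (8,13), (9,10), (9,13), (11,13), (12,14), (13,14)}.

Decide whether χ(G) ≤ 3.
A valid 3-coloring: color 1: [5, 10, 12, 13]; color 2: [6, 7, 8, 9, 11, 14].
(χ(G) = 2 ≤ 3.)

Yes, G is 3-colorable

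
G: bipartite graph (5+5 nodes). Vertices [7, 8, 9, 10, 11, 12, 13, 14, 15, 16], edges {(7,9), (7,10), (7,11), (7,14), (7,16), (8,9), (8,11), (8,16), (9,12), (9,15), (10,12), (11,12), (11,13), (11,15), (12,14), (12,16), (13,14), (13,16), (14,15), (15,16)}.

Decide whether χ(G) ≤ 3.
A valid 3-coloring: color 1: [9, 10, 11, 14, 16]; color 2: [7, 8, 12, 13, 15].
(χ(G) = 2 ≤ 3.)

Yes, G is 3-colorable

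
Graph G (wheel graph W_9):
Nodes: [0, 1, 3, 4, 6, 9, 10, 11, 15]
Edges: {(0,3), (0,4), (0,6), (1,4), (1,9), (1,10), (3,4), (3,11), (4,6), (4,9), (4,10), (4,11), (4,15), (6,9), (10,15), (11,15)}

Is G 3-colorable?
Yes, G is 3-colorable

A valid 3-coloring: color 1: [4]; color 2: [0, 9, 10, 11]; color 3: [1, 3, 6, 15].
(χ(G) = 3 ≤ 3.)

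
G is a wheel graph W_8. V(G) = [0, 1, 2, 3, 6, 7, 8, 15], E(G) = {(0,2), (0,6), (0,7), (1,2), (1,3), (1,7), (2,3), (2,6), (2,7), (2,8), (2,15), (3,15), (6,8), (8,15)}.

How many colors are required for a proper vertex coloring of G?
χ(G) = 4

Clique number ω(G) = 3 (lower bound: χ ≥ ω).
Odd cycle [6, 8, 15, 3, 1, 7, 0] needs 3 colors (χ ≥ 3).
Vertex 2 is adjacent to every vertex of [0, 1, 3, 6, 7, 8, 15], which already need 3 colors among themselves, so 2 needs a new color (χ ≥ 4).
The coloring below uses 4 colors, so χ(G) = 4.
A valid 4-coloring: color 1: [2]; color 2: [6, 7, 15]; color 3: [0, 3, 8]; color 4: [1].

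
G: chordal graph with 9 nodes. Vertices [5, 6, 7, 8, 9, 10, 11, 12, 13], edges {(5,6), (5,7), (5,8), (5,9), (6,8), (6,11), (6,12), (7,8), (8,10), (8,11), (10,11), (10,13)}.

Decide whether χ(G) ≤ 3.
Yes, G is 3-colorable

A valid 3-coloring: color 1: [8, 9, 12, 13]; color 2: [6, 7, 10]; color 3: [5, 11].
(χ(G) = 3 ≤ 3.)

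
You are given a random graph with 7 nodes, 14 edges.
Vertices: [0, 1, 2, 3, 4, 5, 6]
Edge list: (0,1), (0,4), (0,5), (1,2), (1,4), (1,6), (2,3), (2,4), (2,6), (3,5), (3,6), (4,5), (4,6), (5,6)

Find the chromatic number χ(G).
Clique number ω(G) = 4 (lower bound: χ ≥ ω).
The clique on [1, 2, 4, 6] has size 4, forcing χ ≥ 4, and the coloring below uses 4 colors, so χ(G) = 4.
A valid 4-coloring: color 1: [0, 6]; color 2: [3, 4]; color 3: [1, 5]; color 4: [2].

χ(G) = 4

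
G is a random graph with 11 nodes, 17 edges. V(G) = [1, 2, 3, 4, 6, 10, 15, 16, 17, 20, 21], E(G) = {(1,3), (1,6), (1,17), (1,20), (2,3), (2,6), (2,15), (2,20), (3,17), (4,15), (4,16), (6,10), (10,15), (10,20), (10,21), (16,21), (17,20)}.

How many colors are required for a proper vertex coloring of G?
χ(G) = 3

Clique number ω(G) = 3 (lower bound: χ ≥ ω).
The clique on [1, 3, 17] has size 3, forcing χ ≥ 3, and the coloring below uses 3 colors, so χ(G) = 3.
A valid 3-coloring: color 1: [3, 6, 15, 16, 20]; color 2: [1, 2, 4, 10]; color 3: [17, 21].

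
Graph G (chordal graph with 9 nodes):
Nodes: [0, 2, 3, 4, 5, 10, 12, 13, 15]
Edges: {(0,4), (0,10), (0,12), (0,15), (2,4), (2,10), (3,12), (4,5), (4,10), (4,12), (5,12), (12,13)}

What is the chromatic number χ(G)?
Clique number ω(G) = 3 (lower bound: χ ≥ ω).
The clique on [0, 4, 10] has size 3, forcing χ ≥ 3, and the coloring below uses 3 colors, so χ(G) = 3.
A valid 3-coloring: color 1: [10, 12, 15]; color 2: [3, 4, 13]; color 3: [0, 2, 5].

χ(G) = 3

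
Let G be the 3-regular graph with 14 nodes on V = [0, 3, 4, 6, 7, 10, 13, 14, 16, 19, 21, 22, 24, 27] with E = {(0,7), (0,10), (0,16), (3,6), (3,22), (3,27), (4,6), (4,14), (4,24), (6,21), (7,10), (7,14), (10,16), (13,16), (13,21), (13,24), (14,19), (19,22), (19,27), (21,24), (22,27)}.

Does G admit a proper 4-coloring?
A valid 4-coloring: color 1: [6, 10, 13, 14, 27]; color 2: [3, 4, 7, 16, 19, 21]; color 3: [0, 22, 24].
(χ(G) = 3 ≤ 4.)

Yes, G is 4-colorable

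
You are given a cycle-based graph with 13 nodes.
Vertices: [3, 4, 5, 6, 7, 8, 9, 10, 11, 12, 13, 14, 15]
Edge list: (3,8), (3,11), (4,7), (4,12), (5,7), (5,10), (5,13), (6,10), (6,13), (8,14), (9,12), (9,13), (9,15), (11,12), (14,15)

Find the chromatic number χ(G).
Clique number ω(G) = 2 (lower bound: χ ≥ ω).
Odd cycle [8, 14, 15, 9, 12, 11, 3] needs 3 colors (χ ≥ 3).
The coloring below uses 3 colors, so χ(G) = 3.
A valid 3-coloring: color 1: [4, 5, 6, 8, 9, 11]; color 2: [3, 7, 10, 12, 13, 14]; color 3: [15].

χ(G) = 3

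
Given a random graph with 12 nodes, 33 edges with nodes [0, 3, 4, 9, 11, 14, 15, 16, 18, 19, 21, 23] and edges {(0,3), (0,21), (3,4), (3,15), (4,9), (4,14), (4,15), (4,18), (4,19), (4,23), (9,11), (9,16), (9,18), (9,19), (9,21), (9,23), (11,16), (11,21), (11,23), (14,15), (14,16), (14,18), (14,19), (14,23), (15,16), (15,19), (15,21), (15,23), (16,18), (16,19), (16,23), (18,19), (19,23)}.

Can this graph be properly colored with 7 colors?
A valid 7-coloring: color 1: [4, 16, 21]; color 2: [3, 11, 19]; color 3: [0, 18, 23]; color 4: [9, 15]; color 5: [14].
(χ(G) = 5 ≤ 7.)

Yes, G is 7-colorable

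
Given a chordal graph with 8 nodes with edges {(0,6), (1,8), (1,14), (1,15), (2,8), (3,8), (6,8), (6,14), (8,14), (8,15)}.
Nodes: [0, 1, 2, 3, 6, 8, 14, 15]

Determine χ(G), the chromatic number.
χ(G) = 3

Clique number ω(G) = 3 (lower bound: χ ≥ ω).
The clique on [1, 8, 14] has size 3, forcing χ ≥ 3, and the coloring below uses 3 colors, so χ(G) = 3.
A valid 3-coloring: color 1: [0, 8]; color 2: [1, 2, 3, 6]; color 3: [14, 15].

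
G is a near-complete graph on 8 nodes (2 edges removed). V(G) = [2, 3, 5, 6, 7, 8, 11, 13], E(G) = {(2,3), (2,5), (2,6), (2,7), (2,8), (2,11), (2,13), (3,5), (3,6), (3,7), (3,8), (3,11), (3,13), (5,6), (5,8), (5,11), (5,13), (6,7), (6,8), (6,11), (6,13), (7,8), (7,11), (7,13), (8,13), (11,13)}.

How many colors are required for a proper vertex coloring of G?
Clique number ω(G) = 6 (lower bound: χ ≥ ω).
The clique on [2, 3, 5, 6, 8, 13] has size 6, forcing χ ≥ 6, and the coloring below uses 6 colors, so χ(G) = 6.
A valid 6-coloring: color 1: [3]; color 2: [6]; color 3: [2]; color 4: [13]; color 5: [8, 11]; color 6: [5, 7].

χ(G) = 6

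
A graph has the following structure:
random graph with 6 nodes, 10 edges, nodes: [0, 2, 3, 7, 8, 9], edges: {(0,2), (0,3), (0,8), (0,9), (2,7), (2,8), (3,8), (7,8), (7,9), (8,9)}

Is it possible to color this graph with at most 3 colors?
A valid 3-coloring: color 1: [8]; color 2: [0, 7]; color 3: [2, 3, 9].
(χ(G) = 3 ≤ 3.)

Yes, G is 3-colorable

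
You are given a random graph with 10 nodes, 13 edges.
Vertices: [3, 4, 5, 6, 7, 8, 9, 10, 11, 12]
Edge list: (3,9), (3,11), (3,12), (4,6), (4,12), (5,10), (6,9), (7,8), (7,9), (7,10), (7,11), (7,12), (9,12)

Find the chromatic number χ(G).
χ(G) = 3

Clique number ω(G) = 3 (lower bound: χ ≥ ω).
The clique on [3, 9, 12] has size 3, forcing χ ≥ 3, and the coloring below uses 3 colors, so χ(G) = 3.
A valid 3-coloring: color 1: [3, 4, 5, 7]; color 2: [6, 8, 10, 11, 12]; color 3: [9].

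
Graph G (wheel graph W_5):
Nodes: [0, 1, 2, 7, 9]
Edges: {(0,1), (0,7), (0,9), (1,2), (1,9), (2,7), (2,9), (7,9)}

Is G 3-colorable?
A valid 3-coloring: color 1: [9]; color 2: [0, 2]; color 3: [1, 7].
(χ(G) = 3 ≤ 3.)

Yes, G is 3-colorable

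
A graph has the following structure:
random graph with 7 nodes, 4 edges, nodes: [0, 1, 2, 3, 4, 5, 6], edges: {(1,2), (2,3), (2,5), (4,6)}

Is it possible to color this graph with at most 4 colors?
Yes, G is 4-colorable

A valid 4-coloring: color 1: [0, 2, 4]; color 2: [1, 3, 5, 6].
(χ(G) = 2 ≤ 4.)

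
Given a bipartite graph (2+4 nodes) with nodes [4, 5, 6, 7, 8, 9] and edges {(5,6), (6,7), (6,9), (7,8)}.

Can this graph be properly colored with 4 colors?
Yes, G is 4-colorable

A valid 4-coloring: color 1: [4, 6, 8]; color 2: [5, 7, 9].
(χ(G) = 2 ≤ 4.)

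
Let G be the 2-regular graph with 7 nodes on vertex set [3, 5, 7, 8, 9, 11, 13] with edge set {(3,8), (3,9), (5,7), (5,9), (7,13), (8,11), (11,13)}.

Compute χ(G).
χ(G) = 3

Clique number ω(G) = 2 (lower bound: χ ≥ ω).
Odd cycle [3, 8, 11, 13, 7, 5, 9] needs 3 colors (χ ≥ 3).
The coloring below uses 3 colors, so χ(G) = 3.
A valid 3-coloring: color 1: [3, 5, 11]; color 2: [7, 8, 9]; color 3: [13].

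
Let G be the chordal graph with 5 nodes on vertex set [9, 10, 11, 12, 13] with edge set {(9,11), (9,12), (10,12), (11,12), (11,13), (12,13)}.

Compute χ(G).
χ(G) = 3

Clique number ω(G) = 3 (lower bound: χ ≥ ω).
The clique on [9, 11, 12] has size 3, forcing χ ≥ 3, and the coloring below uses 3 colors, so χ(G) = 3.
A valid 3-coloring: color 1: [12]; color 2: [10, 11]; color 3: [9, 13].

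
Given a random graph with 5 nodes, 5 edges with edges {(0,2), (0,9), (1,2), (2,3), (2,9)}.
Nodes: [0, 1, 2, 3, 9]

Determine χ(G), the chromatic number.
Clique number ω(G) = 3 (lower bound: χ ≥ ω).
The clique on [0, 2, 9] has size 3, forcing χ ≥ 3, and the coloring below uses 3 colors, so χ(G) = 3.
A valid 3-coloring: color 1: [2]; color 2: [1, 3, 9]; color 3: [0].

χ(G) = 3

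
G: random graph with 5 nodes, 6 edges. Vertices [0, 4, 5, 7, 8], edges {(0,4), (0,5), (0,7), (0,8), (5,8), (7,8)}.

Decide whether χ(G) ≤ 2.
No, G is not 2-colorable

The clique on vertices [0, 5, 8] has size 3 > 2, so it alone needs 3 colors.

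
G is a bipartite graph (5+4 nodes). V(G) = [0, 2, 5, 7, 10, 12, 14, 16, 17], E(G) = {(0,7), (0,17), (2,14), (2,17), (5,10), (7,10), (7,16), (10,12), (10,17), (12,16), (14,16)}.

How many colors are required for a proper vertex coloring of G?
Clique number ω(G) = 2 (lower bound: χ ≥ ω).
The graph is bipartite (no odd cycle), so 2 colors suffice: χ(G) = 2.
A valid 2-coloring: color 1: [0, 2, 10, 16]; color 2: [5, 7, 12, 14, 17].

χ(G) = 2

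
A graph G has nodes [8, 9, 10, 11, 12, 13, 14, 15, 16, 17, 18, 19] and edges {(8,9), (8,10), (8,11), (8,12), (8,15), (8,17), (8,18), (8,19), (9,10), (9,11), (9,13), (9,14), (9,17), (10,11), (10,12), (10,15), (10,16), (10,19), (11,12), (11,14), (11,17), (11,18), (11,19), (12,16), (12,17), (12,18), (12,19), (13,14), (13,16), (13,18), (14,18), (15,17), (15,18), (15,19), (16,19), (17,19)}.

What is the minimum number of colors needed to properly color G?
Clique number ω(G) = 5 (lower bound: χ ≥ ω).
The clique on [8, 11, 12, 17, 19] has size 5, forcing χ ≥ 5, and the coloring below uses 5 colors, so χ(G) = 5.
A valid 5-coloring: color 1: [8, 14, 16]; color 2: [11, 13, 15]; color 3: [10, 17, 18]; color 4: [9, 19]; color 5: [12].

χ(G) = 5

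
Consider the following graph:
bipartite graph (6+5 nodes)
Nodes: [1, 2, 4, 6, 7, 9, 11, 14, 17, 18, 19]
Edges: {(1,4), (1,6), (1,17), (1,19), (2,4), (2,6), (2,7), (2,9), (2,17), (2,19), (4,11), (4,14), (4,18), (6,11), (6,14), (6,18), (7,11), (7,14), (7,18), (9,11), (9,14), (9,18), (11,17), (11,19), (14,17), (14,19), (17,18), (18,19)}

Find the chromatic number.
Clique number ω(G) = 2 (lower bound: χ ≥ ω).
The graph is bipartite (no odd cycle), so 2 colors suffice: χ(G) = 2.
A valid 2-coloring: color 1: [1, 2, 11, 14, 18]; color 2: [4, 6, 7, 9, 17, 19].

χ(G) = 2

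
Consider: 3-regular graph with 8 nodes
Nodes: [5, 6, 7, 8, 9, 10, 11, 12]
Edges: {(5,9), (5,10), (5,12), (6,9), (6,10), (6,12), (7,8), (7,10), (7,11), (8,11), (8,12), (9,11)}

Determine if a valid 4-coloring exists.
Yes, G is 4-colorable

A valid 4-coloring: color 1: [10, 11, 12]; color 2: [5, 6, 7]; color 3: [8, 9].
(χ(G) = 3 ≤ 4.)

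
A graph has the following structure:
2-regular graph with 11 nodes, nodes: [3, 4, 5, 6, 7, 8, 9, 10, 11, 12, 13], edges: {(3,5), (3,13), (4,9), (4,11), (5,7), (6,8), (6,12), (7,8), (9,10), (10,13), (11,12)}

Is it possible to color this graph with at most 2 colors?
No, G is not 2-colorable

Odd cycle [8, 7, 5, 3, 13, 10, 9, 4, 11, 12, 6] needs 3 colors (χ ≥ 3).
Hence χ(G) ≥ 3 > 2, so no proper 2-coloring exists.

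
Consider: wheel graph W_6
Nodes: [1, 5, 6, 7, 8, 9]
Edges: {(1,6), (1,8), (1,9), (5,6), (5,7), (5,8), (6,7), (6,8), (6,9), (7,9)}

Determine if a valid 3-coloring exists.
No, G is not 3-colorable

Odd cycle [7, 9, 1, 8, 5] needs 3 colors (χ ≥ 3).
Vertex 6 is adjacent to every vertex of [1, 5, 7, 8, 9], which already need 3 colors among themselves, so 6 needs a new color (χ ≥ 4).
Hence χ(G) ≥ 4 > 3, so no proper 3-coloring exists.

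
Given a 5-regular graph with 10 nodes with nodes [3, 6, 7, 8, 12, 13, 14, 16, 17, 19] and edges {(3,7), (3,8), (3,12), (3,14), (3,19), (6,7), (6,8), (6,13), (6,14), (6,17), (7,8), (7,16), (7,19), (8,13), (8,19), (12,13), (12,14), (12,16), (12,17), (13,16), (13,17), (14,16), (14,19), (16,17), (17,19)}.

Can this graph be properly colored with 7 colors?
A valid 7-coloring: color 1: [8, 12]; color 2: [7, 13, 14]; color 3: [6, 16, 19]; color 4: [3, 17].
(χ(G) = 4 ≤ 7.)

Yes, G is 7-colorable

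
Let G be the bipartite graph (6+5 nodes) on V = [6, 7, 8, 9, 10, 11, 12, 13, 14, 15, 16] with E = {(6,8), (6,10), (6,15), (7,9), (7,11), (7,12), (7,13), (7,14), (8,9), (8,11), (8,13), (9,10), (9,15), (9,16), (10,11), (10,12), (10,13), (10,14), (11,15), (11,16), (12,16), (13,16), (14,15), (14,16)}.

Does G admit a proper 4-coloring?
A valid 4-coloring: color 1: [7, 8, 10, 15, 16]; color 2: [6, 9, 11, 12, 13, 14].
(χ(G) = 2 ≤ 4.)

Yes, G is 4-colorable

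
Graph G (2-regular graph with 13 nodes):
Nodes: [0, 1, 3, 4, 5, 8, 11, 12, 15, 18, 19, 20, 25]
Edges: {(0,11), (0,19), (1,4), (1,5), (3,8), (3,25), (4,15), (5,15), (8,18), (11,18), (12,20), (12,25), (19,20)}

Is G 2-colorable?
No, G is not 2-colorable

Odd cycle [19, 20, 12, 25, 3, 8, 18, 11, 0] needs 3 colors (χ ≥ 3).
Hence χ(G) ≥ 3 > 2, so no proper 2-coloring exists.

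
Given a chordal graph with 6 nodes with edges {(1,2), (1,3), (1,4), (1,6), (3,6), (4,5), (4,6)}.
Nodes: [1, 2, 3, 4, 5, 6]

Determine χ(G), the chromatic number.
Clique number ω(G) = 3 (lower bound: χ ≥ ω).
The clique on [1, 3, 6] has size 3, forcing χ ≥ 3, and the coloring below uses 3 colors, so χ(G) = 3.
A valid 3-coloring: color 1: [1, 5]; color 2: [2, 6]; color 3: [3, 4].

χ(G) = 3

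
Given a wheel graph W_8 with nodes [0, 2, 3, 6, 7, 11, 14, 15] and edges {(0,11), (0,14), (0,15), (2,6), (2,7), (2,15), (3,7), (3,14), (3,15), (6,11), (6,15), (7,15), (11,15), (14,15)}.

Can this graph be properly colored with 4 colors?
A valid 4-coloring: color 1: [15]; color 2: [2, 3, 11]; color 3: [0, 6, 7]; color 4: [14].
(χ(G) = 4 ≤ 4.)

Yes, G is 4-colorable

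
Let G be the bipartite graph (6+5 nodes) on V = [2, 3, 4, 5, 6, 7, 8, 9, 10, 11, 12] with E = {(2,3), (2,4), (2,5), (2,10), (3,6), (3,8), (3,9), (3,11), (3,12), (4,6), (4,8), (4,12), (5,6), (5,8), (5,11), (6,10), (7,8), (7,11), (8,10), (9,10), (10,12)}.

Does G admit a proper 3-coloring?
Yes, G is 3-colorable

A valid 3-coloring: color 1: [3, 4, 5, 7, 10]; color 2: [2, 6, 8, 9, 11, 12].
(χ(G) = 2 ≤ 3.)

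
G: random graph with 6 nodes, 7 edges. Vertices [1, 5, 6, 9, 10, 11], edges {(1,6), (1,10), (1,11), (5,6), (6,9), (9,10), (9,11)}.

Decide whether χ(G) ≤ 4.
A valid 4-coloring: color 1: [1, 5, 9]; color 2: [6, 10, 11].
(χ(G) = 2 ≤ 4.)

Yes, G is 4-colorable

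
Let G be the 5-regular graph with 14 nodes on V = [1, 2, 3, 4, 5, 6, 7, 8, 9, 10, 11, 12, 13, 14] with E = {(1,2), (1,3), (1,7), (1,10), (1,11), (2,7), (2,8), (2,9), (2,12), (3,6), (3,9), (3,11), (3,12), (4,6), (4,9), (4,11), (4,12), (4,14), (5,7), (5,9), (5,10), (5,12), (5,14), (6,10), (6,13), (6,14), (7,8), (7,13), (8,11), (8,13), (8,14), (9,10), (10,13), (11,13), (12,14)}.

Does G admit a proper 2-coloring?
The clique on vertices [1, 3, 11] has size 3 > 2, so it alone needs 3 colors.

No, G is not 2-colorable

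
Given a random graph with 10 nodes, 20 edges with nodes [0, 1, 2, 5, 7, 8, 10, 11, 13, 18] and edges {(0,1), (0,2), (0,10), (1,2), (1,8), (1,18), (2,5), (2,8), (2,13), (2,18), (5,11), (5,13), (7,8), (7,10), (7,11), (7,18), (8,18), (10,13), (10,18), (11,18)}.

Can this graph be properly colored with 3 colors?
No, G is not 3-colorable

The clique on vertices [1, 2, 8, 18] has size 4 > 3, so it alone needs 4 colors.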